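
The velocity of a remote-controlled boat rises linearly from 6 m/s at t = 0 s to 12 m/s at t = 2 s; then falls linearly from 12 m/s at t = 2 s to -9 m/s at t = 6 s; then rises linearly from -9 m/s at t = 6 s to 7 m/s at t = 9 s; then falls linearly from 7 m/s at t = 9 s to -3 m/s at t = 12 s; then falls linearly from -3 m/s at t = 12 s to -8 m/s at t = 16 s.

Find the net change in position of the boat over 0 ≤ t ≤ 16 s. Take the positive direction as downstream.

Displacement is the signed area under the v-t curve.
0–2 s: ½(6 + 12)(2) = 18 m
2–6 s: ½(12 + -9)(4) = 6 m
6–9 s: ½(-9 + 7)(3) = -3 m
9–12 s: ½(7 + -3)(3) = 6 m
12–16 s: ½(-3 + -8)(4) = -22 m
Net displacement = 5 m

5 m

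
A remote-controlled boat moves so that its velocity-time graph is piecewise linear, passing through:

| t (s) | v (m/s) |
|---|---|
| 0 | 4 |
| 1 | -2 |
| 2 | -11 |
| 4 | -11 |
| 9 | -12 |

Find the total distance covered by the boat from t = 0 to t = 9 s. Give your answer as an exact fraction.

263/3 m

Distance (not displacement) is the total path length: add the absolute areas under v-t.
0–1 s: v = 0 at t = 2/3 s; triangle areas 4/3 + 1/3 = 5/3 m
1–2 s: |½(-2 + -11)(1)| = 6.5 m
2–4 s: |-11| × 2 = 22 m
4–9 s: |½(-11 + -12)(5)| = 57.5 m
Total distance = 263/3 m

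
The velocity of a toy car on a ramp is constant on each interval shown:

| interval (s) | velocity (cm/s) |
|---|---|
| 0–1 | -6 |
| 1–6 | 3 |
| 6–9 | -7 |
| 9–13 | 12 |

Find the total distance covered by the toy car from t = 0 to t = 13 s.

90 cm

Total distance travelled is ∫|v| dt — sum the magnitudes of each area piece.
0–1 s: |-6| × 1 = 6 cm
1–6 s: |3| × 5 = 15 cm
6–9 s: |-7| × 3 = 21 cm
9–13 s: |12| × 4 = 48 cm
Total distance = 90 cm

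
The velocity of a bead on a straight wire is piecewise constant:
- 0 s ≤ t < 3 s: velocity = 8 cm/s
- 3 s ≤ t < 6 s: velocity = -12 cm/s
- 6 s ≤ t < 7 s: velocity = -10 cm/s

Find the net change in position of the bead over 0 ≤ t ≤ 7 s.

Displacement is the signed area under the v-t curve.
0–3 s: 8 × 3 = 24 cm
3–6 s: -12 × 3 = -36 cm
6–7 s: -10 × 1 = -10 cm
Net displacement = -22 cm

-22 cm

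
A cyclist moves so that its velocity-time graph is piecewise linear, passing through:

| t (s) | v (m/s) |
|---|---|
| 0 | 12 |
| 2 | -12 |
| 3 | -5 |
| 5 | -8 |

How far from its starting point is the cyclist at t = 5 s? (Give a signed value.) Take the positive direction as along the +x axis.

-21.5 m

Net displacement equals the area under the velocity-time graph (areas below the axis count negative).
0–2 s: ½(12 + -12)(2) = 0 m
2–3 s: ½(-12 + -5)(1) = -8.5 m
3–5 s: ½(-5 + -8)(2) = -13 m
Net displacement = -21.5 m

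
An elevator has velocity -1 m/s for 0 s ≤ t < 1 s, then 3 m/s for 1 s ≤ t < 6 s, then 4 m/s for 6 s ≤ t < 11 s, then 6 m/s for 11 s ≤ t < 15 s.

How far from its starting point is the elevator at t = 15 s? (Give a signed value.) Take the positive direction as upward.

Displacement is the signed area under the v-t curve.
0–1 s: -1 × 1 = -1 m
1–6 s: 3 × 5 = 15 m
6–11 s: 4 × 5 = 20 m
11–15 s: 6 × 4 = 24 m
Net displacement = 58 m

58 m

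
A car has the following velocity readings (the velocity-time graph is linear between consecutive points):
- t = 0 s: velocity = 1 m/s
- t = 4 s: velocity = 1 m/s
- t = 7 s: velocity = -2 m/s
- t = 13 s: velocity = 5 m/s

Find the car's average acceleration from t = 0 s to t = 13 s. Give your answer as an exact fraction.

4/13 m/s²

Average acceleration = Δv/Δt = (5 − 1)/(13 − 0) = 4/13 m/s².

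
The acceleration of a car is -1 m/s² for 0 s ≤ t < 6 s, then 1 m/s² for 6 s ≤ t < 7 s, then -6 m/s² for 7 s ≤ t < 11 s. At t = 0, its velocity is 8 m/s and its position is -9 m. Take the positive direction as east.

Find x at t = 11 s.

-12.5 m

On each constant-a segment, Δv = aΔt and Δx = v₀Δt + ½aΔt²; chain segment to segment.
0–6 s: v starts 8 m/s; Δx = 8·6 + ½·-1·6² = 30 m; v ends 2 m/s.
6–7 s: v starts 2 m/s; Δx = 2·1 + ½·1·1² = 2.5 m; v ends 3 m/s.
7–11 s: v starts 3 m/s; Δx = 3·4 + ½·-6·4² = -36 m; v ends -21 m/s.
x(11) = -9 + Σ Δx = -12.5 m.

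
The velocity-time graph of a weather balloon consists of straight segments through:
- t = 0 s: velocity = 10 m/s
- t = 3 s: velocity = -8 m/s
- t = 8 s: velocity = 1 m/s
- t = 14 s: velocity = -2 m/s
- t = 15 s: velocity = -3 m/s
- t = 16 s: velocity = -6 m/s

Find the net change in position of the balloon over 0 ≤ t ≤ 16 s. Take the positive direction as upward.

Displacement is the signed area under the v-t curve.
0–3 s: ½(10 + -8)(3) = 3 m
3–8 s: ½(-8 + 1)(5) = -17.5 m
8–14 s: ½(1 + -2)(6) = -3 m
14–15 s: ½(-2 + -3)(1) = -2.5 m
15–16 s: ½(-3 + -6)(1) = -4.5 m
Net displacement = -24.5 m

-24.5 m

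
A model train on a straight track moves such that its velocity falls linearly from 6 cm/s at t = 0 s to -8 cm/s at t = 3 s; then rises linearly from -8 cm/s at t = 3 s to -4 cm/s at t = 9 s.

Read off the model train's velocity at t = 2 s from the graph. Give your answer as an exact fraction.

On 0–3 s the graph is linear from 6 to -8 cm/s: v(2) = 6 + (-8 − 6)·(2 − 0)/(3 − 0) = -10/3 cm/s.

-10/3 cm/s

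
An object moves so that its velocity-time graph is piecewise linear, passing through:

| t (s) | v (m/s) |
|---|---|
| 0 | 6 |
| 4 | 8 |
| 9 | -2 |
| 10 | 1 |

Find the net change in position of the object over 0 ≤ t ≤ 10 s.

Displacement is the signed area under the v-t curve.
0–4 s: ½(6 + 8)(4) = 28 m
4–9 s: ½(8 + -2)(5) = 15 m
9–10 s: ½(-2 + 1)(1) = -0.5 m
Net displacement = 42.5 m

42.5 m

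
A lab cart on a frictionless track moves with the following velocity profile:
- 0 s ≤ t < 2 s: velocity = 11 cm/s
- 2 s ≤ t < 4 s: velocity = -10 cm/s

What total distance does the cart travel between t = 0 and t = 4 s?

Total distance travelled is ∫|v| dt — sum the magnitudes of each area piece.
0–2 s: |11| × 2 = 22 cm
2–4 s: |-10| × 2 = 20 cm
Total distance = 42 cm

42 cm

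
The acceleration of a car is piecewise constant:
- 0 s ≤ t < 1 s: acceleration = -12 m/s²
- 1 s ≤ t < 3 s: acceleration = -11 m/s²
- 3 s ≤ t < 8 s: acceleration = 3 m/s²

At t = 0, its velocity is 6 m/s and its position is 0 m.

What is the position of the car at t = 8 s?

-136.5 m

On each constant-a segment, Δv = aΔt and Δx = v₀Δt + ½aΔt²; chain segment to segment.
0–1 s: v starts 6 m/s; Δx = 6·1 + ½·-12·1² = 0 m; v ends -6 m/s.
1–3 s: v starts -6 m/s; Δx = -6·2 + ½·-11·2² = -34 m; v ends -28 m/s.
3–8 s: v starts -28 m/s; Δx = -28·5 + ½·3·5² = -102.5 m; v ends -13 m/s.
x(8) = 0 + Σ Δx = -136.5 m.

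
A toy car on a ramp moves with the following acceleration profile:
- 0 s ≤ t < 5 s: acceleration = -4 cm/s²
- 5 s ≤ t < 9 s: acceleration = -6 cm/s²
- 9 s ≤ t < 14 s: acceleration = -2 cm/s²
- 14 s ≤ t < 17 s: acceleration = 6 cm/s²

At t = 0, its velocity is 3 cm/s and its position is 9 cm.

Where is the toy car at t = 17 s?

-498 cm

On each constant-a segment, Δv = aΔt and Δx = v₀Δt + ½aΔt²; chain segment to segment.
0–5 s: v starts 3 cm/s; Δx = 3·5 + ½·-4·5² = -35 cm; v ends -17 cm/s.
5–9 s: v starts -17 cm/s; Δx = -17·4 + ½·-6·4² = -116 cm; v ends -41 cm/s.
9–14 s: v starts -41 cm/s; Δx = -41·5 + ½·-2·5² = -230 cm; v ends -51 cm/s.
14–17 s: v starts -51 cm/s; Δx = -51·3 + ½·6·3² = -126 cm; v ends -33 cm/s.
x(17) = 9 + Σ Δx = -498 cm.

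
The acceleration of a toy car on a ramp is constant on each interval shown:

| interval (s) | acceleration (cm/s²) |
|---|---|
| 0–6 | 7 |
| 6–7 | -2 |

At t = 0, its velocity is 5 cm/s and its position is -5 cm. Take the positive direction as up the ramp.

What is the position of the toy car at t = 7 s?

197 cm

On each constant-a segment, Δv = aΔt and Δx = v₀Δt + ½aΔt²; chain segment to segment.
0–6 s: v starts 5 cm/s; Δx = 5·6 + ½·7·6² = 156 cm; v ends 47 cm/s.
6–7 s: v starts 47 cm/s; Δx = 47·1 + ½·-2·1² = 46 cm; v ends 45 cm/s.
x(7) = -5 + Σ Δx = 197 cm.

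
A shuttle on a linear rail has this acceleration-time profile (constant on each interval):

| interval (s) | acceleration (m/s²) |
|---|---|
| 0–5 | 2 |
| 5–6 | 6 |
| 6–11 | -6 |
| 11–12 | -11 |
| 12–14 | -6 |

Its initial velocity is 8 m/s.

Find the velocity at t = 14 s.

-29 m/s

Δv equals the area under the a-t graph; then v = v₀ + Δv.
0–5 s: 2 × 5 = 10 m/s
5–6 s: 6 × 1 = 6 m/s
6–11 s: -6 × 5 = -30 m/s
11–12 s: -11 × 1 = -11 m/s
12–14 s: -6 × 2 = -12 m/s
Δv = -37 m/s, so v(14) = 8 + (-37) = -29 m/s.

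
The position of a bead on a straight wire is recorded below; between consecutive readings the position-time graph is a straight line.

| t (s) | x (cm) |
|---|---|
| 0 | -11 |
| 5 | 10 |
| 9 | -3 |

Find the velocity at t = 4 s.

4.2 cm/s

Velocity is the slope of the x-t graph on 0–5 s: (10 − -11)/(5 − 0) = 4.2 cm/s.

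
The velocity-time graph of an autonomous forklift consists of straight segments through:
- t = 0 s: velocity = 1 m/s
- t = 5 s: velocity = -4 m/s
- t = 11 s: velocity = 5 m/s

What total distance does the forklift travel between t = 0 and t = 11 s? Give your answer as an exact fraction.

Distance (not displacement) is the total path length: add the absolute areas under v-t.
0–5 s: v = 0 at t = 1 s; triangle areas 0.5 + 8 = 8.5 m
5–11 s: v = 0 at t = 23/3 s; triangle areas 16/3 + 25/3 = 41/3 m
Total distance = 133/6 m

133/6 m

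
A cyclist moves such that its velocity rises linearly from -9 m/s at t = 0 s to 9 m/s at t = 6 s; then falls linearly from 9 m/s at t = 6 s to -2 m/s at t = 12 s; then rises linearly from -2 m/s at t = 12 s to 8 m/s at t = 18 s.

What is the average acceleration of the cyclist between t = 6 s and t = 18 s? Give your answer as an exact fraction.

-1/12 m/s²

Average acceleration = Δv/Δt = (8 − 9)/(18 − 6) = -1/12 m/s².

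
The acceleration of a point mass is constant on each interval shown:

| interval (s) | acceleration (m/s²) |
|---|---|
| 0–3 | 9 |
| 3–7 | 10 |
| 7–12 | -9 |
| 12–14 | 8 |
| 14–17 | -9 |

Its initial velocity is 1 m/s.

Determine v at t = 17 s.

Δv equals the area under the a-t graph; then v = v₀ + Δv.
0–3 s: 9 × 3 = 27 m/s
3–7 s: 10 × 4 = 40 m/s
7–12 s: -9 × 5 = -45 m/s
12–14 s: 8 × 2 = 16 m/s
14–17 s: -9 × 3 = -27 m/s
Δv = 11 m/s, so v(17) = 1 + (11) = 12 m/s.

12 m/s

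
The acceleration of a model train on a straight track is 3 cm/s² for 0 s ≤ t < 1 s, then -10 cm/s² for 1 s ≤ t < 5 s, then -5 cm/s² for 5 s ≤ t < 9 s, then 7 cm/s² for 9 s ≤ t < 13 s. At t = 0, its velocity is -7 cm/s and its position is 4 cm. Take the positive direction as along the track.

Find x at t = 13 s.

-513.5 cm

On each constant-a segment, Δv = aΔt and Δx = v₀Δt + ½aΔt²; chain segment to segment.
0–1 s: v starts -7 cm/s; Δx = -7·1 + ½·3·1² = -5.5 cm; v ends -4 cm/s.
1–5 s: v starts -4 cm/s; Δx = -4·4 + ½·-10·4² = -96 cm; v ends -44 cm/s.
5–9 s: v starts -44 cm/s; Δx = -44·4 + ½·-5·4² = -216 cm; v ends -64 cm/s.
9–13 s: v starts -64 cm/s; Δx = -64·4 + ½·7·4² = -200 cm; v ends -36 cm/s.
x(13) = 4 + Σ Δx = -513.5 cm.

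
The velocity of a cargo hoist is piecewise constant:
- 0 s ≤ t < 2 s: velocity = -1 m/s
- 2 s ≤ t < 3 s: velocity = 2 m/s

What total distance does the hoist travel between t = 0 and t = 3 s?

4 m

Total distance travelled is ∫|v| dt — sum the magnitudes of each area piece.
0–2 s: |-1| × 2 = 2 m
2–3 s: |2| × 1 = 2 m
Total distance = 4 m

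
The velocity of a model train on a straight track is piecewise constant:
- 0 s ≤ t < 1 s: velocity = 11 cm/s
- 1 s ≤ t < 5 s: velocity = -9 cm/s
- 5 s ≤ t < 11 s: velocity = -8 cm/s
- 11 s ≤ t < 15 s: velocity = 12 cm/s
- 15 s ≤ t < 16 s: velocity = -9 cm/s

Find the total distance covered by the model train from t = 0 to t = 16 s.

152 cm

Total distance travelled is ∫|v| dt — sum the magnitudes of each area piece.
0–1 s: |11| × 1 = 11 cm
1–5 s: |-9| × 4 = 36 cm
5–11 s: |-8| × 6 = 48 cm
11–15 s: |12| × 4 = 48 cm
15–16 s: |-9| × 1 = 9 cm
Total distance = 152 cm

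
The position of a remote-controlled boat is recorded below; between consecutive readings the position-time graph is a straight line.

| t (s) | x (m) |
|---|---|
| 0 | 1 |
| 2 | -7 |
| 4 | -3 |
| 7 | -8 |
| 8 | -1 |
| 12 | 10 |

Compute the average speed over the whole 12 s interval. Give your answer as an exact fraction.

35/12 m/s

Average speed = (total path length)/(elapsed time); on a piecewise-linear x-t graph the path length is Σ|Δx|.
0–2 s: |Δx| = |-7 − 1| = 8 m
2–4 s: |Δx| = |-3 − -7| = 4 m
4–7 s: |Δx| = |-8 − -3| = 5 m
7–8 s: |Δx| = |-1 − -8| = 7 m
8–12 s: |Δx| = |10 − -1| = 11 m
Total path = 35 m; average speed = 35/12 = 35/12 m/s.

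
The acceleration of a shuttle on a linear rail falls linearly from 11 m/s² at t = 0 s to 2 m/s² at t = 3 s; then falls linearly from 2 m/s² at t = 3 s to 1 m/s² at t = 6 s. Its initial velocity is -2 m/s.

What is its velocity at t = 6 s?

Δv equals the area under the a-t graph; then v = v₀ + Δv.
0–3 s: ½(11 + 2)(3) = 19.5 m/s
3–6 s: ½(2 + 1)(3) = 4.5 m/s
Δv = 24 m/s, so v(6) = -2 + (24) = 22 m/s.

22 m/s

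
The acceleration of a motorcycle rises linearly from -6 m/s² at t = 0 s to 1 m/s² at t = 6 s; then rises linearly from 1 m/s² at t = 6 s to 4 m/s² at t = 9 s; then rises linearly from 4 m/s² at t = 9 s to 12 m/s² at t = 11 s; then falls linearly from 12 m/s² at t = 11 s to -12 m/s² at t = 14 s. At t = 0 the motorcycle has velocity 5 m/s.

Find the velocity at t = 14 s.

Δv equals the area under the a-t graph; then v = v₀ + Δv.
0–6 s: ½(-6 + 1)(6) = -15 m/s
6–9 s: ½(1 + 4)(3) = 7.5 m/s
9–11 s: ½(4 + 12)(2) = 16 m/s
11–14 s: ½(12 + -12)(3) = 0 m/s
Δv = 8.5 m/s, so v(14) = 5 + (8.5) = 13.5 m/s.

13.5 m/s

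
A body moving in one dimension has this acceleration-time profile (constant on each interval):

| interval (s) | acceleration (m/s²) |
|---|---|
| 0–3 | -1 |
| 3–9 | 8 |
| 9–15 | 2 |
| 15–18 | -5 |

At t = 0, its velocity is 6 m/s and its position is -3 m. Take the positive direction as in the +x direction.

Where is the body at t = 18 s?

681 m

On each constant-a segment, Δv = aΔt and Δx = v₀Δt + ½aΔt²; chain segment to segment.
0–3 s: v starts 6 m/s; Δx = 6·3 + ½·-1·3² = 13.5 m; v ends 3 m/s.
3–9 s: v starts 3 m/s; Δx = 3·6 + ½·8·6² = 162 m; v ends 51 m/s.
9–15 s: v starts 51 m/s; Δx = 51·6 + ½·2·6² = 342 m; v ends 63 m/s.
15–18 s: v starts 63 m/s; Δx = 63·3 + ½·-5·3² = 166.5 m; v ends 48 m/s.
x(18) = -3 + Σ Δx = 681 m.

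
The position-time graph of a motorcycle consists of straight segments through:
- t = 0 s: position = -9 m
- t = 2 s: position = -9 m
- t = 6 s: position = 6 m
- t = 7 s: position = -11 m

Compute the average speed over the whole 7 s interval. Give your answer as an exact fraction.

Average speed = (total path length)/(elapsed time); on a piecewise-linear x-t graph the path length is Σ|Δx|.
0–2 s: |Δx| = |-9 − -9| = 0 m
2–6 s: |Δx| = |6 − -9| = 15 m
6–7 s: |Δx| = |-11 − 6| = 17 m
Total path = 32 m; average speed = 32/7 = 32/7 m/s.

32/7 m/s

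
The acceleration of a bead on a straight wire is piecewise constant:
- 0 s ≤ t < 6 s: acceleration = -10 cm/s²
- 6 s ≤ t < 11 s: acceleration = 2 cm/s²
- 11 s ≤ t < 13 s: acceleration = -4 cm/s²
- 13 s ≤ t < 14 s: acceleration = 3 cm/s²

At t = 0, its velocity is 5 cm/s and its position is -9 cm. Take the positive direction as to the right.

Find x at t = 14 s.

On each constant-a segment, Δv = aΔt and Δx = v₀Δt + ½aΔt²; chain segment to segment.
0–6 s: v starts 5 cm/s; Δx = 5·6 + ½·-10·6² = -150 cm; v ends -55 cm/s.
6–11 s: v starts -55 cm/s; Δx = -55·5 + ½·2·5² = -250 cm; v ends -45 cm/s.
11–13 s: v starts -45 cm/s; Δx = -45·2 + ½·-4·2² = -98 cm; v ends -53 cm/s.
13–14 s: v starts -53 cm/s; Δx = -53·1 + ½·3·1² = -51.5 cm; v ends -50 cm/s.
x(14) = -9 + Σ Δx = -558.5 cm.

-558.5 cm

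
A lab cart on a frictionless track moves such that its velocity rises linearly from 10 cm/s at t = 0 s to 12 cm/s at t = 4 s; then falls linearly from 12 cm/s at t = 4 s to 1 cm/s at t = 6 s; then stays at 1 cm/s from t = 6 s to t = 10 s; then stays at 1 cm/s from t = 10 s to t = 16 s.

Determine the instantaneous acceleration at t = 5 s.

-5.5 cm/s²

Acceleration is the slope of the v-t graph on 4–6 s: (1 − 12)/(6 − 4) = -5.5 cm/s².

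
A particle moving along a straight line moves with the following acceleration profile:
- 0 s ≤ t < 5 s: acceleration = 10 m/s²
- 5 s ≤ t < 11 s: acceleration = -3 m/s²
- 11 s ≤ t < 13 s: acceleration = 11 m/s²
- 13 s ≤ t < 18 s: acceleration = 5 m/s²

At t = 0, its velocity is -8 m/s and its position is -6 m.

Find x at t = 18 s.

639.5 m

On each constant-a segment, Δv = aΔt and Δx = v₀Δt + ½aΔt²; chain segment to segment.
0–5 s: v starts -8 m/s; Δx = -8·5 + ½·10·5² = 85 m; v ends 42 m/s.
5–11 s: v starts 42 m/s; Δx = 42·6 + ½·-3·6² = 198 m; v ends 24 m/s.
11–13 s: v starts 24 m/s; Δx = 24·2 + ½·11·2² = 70 m; v ends 46 m/s.
13–18 s: v starts 46 m/s; Δx = 46·5 + ½·5·5² = 292.5 m; v ends 71 m/s.
x(18) = -6 + Σ Δx = 639.5 m.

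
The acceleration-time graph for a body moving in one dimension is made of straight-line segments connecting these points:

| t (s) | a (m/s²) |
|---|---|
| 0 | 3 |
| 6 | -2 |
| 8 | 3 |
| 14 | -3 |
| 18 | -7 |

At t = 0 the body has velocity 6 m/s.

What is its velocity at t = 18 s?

-10 m/s

Δv equals the area under the a-t graph; then v = v₀ + Δv.
0–6 s: ½(3 + -2)(6) = 3 m/s
6–8 s: ½(-2 + 3)(2) = 1 m/s
8–14 s: ½(3 + -3)(6) = 0 m/s
14–18 s: ½(-3 + -7)(4) = -20 m/s
Δv = -16 m/s, so v(18) = 6 + (-16) = -10 m/s.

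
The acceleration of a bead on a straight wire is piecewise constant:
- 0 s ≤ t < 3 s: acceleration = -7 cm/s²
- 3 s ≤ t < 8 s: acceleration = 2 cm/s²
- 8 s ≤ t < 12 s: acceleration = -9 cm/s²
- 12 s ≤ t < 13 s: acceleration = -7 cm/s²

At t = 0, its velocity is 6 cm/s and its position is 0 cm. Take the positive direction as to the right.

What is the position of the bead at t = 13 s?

-200 cm

On each constant-a segment, Δv = aΔt and Δx = v₀Δt + ½aΔt²; chain segment to segment.
0–3 s: v starts 6 cm/s; Δx = 6·3 + ½·-7·3² = -13.5 cm; v ends -15 cm/s.
3–8 s: v starts -15 cm/s; Δx = -15·5 + ½·2·5² = -50 cm; v ends -5 cm/s.
8–12 s: v starts -5 cm/s; Δx = -5·4 + ½·-9·4² = -92 cm; v ends -41 cm/s.
12–13 s: v starts -41 cm/s; Δx = -41·1 + ½·-7·1² = -44.5 cm; v ends -48 cm/s.
x(13) = 0 + Σ Δx = -200 cm.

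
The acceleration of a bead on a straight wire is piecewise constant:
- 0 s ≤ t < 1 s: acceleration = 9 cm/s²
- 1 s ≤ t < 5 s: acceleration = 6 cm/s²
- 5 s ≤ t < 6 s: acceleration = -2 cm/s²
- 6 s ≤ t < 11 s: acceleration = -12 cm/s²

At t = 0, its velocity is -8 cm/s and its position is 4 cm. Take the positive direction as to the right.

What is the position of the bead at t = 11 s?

41.5 cm

On each constant-a segment, Δv = aΔt and Δx = v₀Δt + ½aΔt²; chain segment to segment.
0–1 s: v starts -8 cm/s; Δx = -8·1 + ½·9·1² = -3.5 cm; v ends 1 cm/s.
1–5 s: v starts 1 cm/s; Δx = 1·4 + ½·6·4² = 52 cm; v ends 25 cm/s.
5–6 s: v starts 25 cm/s; Δx = 25·1 + ½·-2·1² = 24 cm; v ends 23 cm/s.
6–11 s: v starts 23 cm/s; Δx = 23·5 + ½·-12·5² = -35 cm; v ends -37 cm/s.
x(11) = 4 + Σ Δx = 41.5 cm.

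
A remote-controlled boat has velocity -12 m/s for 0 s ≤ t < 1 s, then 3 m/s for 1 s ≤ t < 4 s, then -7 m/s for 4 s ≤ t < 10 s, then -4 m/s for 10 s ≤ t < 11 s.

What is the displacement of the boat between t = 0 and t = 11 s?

Net displacement equals the area under the velocity-time graph (areas below the axis count negative).
0–1 s: -12 × 1 = -12 m
1–4 s: 3 × 3 = 9 m
4–10 s: -7 × 6 = -42 m
10–11 s: -4 × 1 = -4 m
Net displacement = -49 m

-49 m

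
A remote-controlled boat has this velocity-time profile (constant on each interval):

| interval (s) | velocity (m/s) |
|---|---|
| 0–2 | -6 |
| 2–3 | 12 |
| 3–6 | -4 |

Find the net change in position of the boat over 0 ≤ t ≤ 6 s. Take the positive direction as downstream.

-12 m

Net displacement equals the area under the velocity-time graph (areas below the axis count negative).
0–2 s: -6 × 2 = -12 m
2–3 s: 12 × 1 = 12 m
3–6 s: -4 × 3 = -12 m
Net displacement = -12 m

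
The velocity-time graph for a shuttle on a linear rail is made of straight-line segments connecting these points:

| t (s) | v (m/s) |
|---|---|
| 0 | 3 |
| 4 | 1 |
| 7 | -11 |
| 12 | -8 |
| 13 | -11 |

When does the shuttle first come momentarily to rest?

t = 4.25 s

v changes sign on 4–7 s (from 1 to -11); the graph is linear there, so v = 0 at t = 4 + (-1)·(7 − 4)/(-11 − 1) = 4.25 s.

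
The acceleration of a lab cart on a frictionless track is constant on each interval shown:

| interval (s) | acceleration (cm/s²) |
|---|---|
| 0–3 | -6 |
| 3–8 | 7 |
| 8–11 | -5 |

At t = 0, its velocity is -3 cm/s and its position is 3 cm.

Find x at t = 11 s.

On each constant-a segment, Δv = aΔt and Δx = v₀Δt + ½aΔt²; chain segment to segment.
0–3 s: v starts -3 cm/s; Δx = -3·3 + ½·-6·3² = -36 cm; v ends -21 cm/s.
3–8 s: v starts -21 cm/s; Δx = -21·5 + ½·7·5² = -17.5 cm; v ends 14 cm/s.
8–11 s: v starts 14 cm/s; Δx = 14·3 + ½·-5·3² = 19.5 cm; v ends -1 cm/s.
x(11) = 3 + Σ Δx = -31 cm.

-31 cm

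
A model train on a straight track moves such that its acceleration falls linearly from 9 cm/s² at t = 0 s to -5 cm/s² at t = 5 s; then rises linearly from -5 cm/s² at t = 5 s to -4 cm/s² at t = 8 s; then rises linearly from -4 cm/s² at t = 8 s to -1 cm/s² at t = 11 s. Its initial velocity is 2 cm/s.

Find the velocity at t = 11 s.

Δv equals the area under the a-t graph; then v = v₀ + Δv.
0–5 s: ½(9 + -5)(5) = 10 cm/s
5–8 s: ½(-5 + -4)(3) = -13.5 cm/s
8–11 s: ½(-4 + -1)(3) = -7.5 cm/s
Δv = -11 cm/s, so v(11) = 2 + (-11) = -9 cm/s.

-9 cm/s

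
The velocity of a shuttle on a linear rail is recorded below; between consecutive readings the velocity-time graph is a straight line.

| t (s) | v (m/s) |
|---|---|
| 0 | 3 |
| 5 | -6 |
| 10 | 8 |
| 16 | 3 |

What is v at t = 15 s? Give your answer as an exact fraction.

On 10–16 s the graph is linear from 8 to 3 m/s: v(15) = 8 + (3 − 8)·(15 − 10)/(16 − 10) = 23/6 m/s.

23/6 m/s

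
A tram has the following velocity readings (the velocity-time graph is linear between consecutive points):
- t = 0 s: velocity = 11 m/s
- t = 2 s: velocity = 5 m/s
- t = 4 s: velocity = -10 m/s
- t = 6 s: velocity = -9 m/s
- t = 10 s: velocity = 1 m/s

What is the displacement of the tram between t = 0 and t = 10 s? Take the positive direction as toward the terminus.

-24 m

Net displacement equals the area under the velocity-time graph (areas below the axis count negative).
0–2 s: ½(11 + 5)(2) = 16 m
2–4 s: ½(5 + -10)(2) = -5 m
4–6 s: ½(-10 + -9)(2) = -19 m
6–10 s: ½(-9 + 1)(4) = -16 m
Net displacement = -24 m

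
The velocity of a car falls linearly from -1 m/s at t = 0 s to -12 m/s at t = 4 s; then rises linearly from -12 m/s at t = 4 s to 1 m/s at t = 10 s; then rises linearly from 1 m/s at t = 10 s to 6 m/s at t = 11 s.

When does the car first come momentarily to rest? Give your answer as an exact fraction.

t = 124/13 s

v changes sign on 4–10 s (from -12 to 1); the graph is linear there, so v = 0 at t = 4 + (12)·(10 − 4)/(1 − -12) = 124/13 s.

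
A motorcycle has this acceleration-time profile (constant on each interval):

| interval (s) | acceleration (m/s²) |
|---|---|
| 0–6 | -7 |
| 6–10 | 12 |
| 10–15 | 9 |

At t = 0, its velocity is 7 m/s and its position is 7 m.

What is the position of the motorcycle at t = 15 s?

56.5 m

On each constant-a segment, Δv = aΔt and Δx = v₀Δt + ½aΔt²; chain segment to segment.
0–6 s: v starts 7 m/s; Δx = 7·6 + ½·-7·6² = -84 m; v ends -35 m/s.
6–10 s: v starts -35 m/s; Δx = -35·4 + ½·12·4² = -44 m; v ends 13 m/s.
10–15 s: v starts 13 m/s; Δx = 13·5 + ½·9·5² = 177.5 m; v ends 58 m/s.
x(15) = 7 + Σ Δx = 56.5 m.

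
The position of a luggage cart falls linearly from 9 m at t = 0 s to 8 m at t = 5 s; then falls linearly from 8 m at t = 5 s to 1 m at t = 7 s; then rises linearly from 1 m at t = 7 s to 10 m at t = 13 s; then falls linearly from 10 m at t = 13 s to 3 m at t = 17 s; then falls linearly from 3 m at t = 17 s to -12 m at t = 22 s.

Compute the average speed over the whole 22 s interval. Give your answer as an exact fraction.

Average speed = (total path length)/(elapsed time); on a piecewise-linear x-t graph the path length is Σ|Δx|.
0–5 s: |Δx| = |8 − 9| = 1 m
5–7 s: |Δx| = |1 − 8| = 7 m
7–13 s: |Δx| = |10 − 1| = 9 m
13–17 s: |Δx| = |3 − 10| = 7 m
17–22 s: |Δx| = |-12 − 3| = 15 m
Total path = 39 m; average speed = 39/22 = 39/22 m/s.

39/22 m/s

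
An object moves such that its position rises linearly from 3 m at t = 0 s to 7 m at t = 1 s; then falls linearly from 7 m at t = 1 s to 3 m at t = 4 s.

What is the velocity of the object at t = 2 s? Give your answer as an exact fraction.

-4/3 m/s

Velocity is the slope of the x-t graph on 1–4 s: (3 − 7)/(4 − 1) = -4/3 m/s.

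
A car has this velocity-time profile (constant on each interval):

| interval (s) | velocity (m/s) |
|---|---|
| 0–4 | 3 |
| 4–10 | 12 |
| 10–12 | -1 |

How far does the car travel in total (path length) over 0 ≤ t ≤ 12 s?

Total distance travelled is ∫|v| dt — sum the magnitudes of each area piece.
0–4 s: |3| × 4 = 12 m
4–10 s: |12| × 6 = 72 m
10–12 s: |-1| × 2 = 2 m
Total distance = 86 m

86 m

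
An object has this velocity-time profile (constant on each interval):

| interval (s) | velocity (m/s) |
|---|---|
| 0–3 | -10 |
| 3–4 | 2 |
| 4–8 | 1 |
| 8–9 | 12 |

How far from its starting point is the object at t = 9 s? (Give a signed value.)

Displacement is the signed area under the v-t curve.
0–3 s: -10 × 3 = -30 m
3–4 s: 2 × 1 = 2 m
4–8 s: 1 × 4 = 4 m
8–9 s: 12 × 1 = 12 m
Net displacement = -12 m

-12 m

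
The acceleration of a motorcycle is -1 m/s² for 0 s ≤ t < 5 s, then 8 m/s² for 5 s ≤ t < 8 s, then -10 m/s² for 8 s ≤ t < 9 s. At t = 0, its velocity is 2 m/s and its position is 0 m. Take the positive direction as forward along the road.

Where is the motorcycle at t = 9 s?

On each constant-a segment, Δv = aΔt and Δx = v₀Δt + ½aΔt²; chain segment to segment.
0–5 s: v starts 2 m/s; Δx = 2·5 + ½·-1·5² = -2.5 m; v ends -3 m/s.
5–8 s: v starts -3 m/s; Δx = -3·3 + ½·8·3² = 27 m; v ends 21 m/s.
8–9 s: v starts 21 m/s; Δx = 21·1 + ½·-10·1² = 16 m; v ends 11 m/s.
x(9) = 0 + Σ Δx = 40.5 m.

40.5 m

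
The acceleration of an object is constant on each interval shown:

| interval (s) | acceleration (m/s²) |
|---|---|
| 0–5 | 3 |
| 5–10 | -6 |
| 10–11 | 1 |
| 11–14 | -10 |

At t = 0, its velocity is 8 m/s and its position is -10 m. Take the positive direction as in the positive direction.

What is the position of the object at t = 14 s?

On each constant-a segment, Δv = aΔt and Δx = v₀Δt + ½aΔt²; chain segment to segment.
0–5 s: v starts 8 m/s; Δx = 8·5 + ½·3·5² = 77.5 m; v ends 23 m/s.
5–10 s: v starts 23 m/s; Δx = 23·5 + ½·-6·5² = 40 m; v ends -7 m/s.
10–11 s: v starts -7 m/s; Δx = -7·1 + ½·1·1² = -6.5 m; v ends -6 m/s.
11–14 s: v starts -6 m/s; Δx = -6·3 + ½·-10·3² = -63 m; v ends -36 m/s.
x(14) = -10 + Σ Δx = 38 m.

38 m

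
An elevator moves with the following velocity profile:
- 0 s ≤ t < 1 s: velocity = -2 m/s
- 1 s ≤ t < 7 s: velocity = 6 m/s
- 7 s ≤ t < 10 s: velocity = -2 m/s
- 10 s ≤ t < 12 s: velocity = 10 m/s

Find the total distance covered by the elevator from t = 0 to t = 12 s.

Total distance travelled is ∫|v| dt — sum the magnitudes of each area piece.
0–1 s: |-2| × 1 = 2 m
1–7 s: |6| × 6 = 36 m
7–10 s: |-2| × 3 = 6 m
10–12 s: |10| × 2 = 20 m
Total distance = 64 m

64 m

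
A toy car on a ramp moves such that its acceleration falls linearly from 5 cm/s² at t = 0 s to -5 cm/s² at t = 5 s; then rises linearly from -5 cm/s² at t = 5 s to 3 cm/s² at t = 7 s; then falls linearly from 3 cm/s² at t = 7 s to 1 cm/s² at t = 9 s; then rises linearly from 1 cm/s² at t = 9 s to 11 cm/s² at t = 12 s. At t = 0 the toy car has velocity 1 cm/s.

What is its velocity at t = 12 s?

21 cm/s

Δv equals the area under the a-t graph; then v = v₀ + Δv.
0–5 s: ½(5 + -5)(5) = 0 cm/s
5–7 s: ½(-5 + 3)(2) = -2 cm/s
7–9 s: ½(3 + 1)(2) = 4 cm/s
9–12 s: ½(1 + 11)(3) = 18 cm/s
Δv = 20 cm/s, so v(12) = 1 + (20) = 21 cm/s.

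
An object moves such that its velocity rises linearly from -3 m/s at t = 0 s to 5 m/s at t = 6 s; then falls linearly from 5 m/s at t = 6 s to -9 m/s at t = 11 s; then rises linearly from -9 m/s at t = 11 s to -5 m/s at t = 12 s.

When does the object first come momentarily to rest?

v changes sign on 0–6 s (from -3 to 5); the graph is linear there, so v = 0 at t = 0 + (3)·(6 − 0)/(5 − -3) = 2.25 s.

t = 2.25 s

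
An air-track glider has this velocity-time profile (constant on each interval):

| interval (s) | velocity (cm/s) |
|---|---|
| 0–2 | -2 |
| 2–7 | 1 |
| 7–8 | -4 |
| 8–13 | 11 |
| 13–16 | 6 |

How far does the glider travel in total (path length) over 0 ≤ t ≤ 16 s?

Total distance travelled is ∫|v| dt — sum the magnitudes of each area piece.
0–2 s: |-2| × 2 = 4 cm
2–7 s: |1| × 5 = 5 cm
7–8 s: |-4| × 1 = 4 cm
8–13 s: |11| × 5 = 55 cm
13–16 s: |6| × 3 = 18 cm
Total distance = 86 cm

86 cm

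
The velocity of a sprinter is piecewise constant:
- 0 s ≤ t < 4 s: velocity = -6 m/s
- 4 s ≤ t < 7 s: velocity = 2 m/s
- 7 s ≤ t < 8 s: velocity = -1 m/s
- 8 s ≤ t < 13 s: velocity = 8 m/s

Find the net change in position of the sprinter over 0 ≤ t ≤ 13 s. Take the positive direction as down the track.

Displacement is the signed area under the v-t curve.
0–4 s: -6 × 4 = -24 m
4–7 s: 2 × 3 = 6 m
7–8 s: -1 × 1 = -1 m
8–13 s: 8 × 5 = 40 m
Net displacement = 21 m

21 m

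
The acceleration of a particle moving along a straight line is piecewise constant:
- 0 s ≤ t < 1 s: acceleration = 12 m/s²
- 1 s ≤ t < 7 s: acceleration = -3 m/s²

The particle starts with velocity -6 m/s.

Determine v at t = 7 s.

-12 m/s

Δv equals the area under the a-t graph; then v = v₀ + Δv.
0–1 s: 12 × 1 = 12 m/s
1–7 s: -3 × 6 = -18 m/s
Δv = -6 m/s, so v(7) = -6 + (-6) = -12 m/s.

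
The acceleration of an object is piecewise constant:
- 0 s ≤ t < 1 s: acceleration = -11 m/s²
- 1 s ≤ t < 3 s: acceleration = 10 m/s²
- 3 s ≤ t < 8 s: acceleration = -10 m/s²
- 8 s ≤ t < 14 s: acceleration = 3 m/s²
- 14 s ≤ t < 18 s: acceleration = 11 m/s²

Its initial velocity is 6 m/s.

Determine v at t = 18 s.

27 m/s

Δv equals the area under the a-t graph; then v = v₀ + Δv.
0–1 s: -11 × 1 = -11 m/s
1–3 s: 10 × 2 = 20 m/s
3–8 s: -10 × 5 = -50 m/s
8–14 s: 3 × 6 = 18 m/s
14–18 s: 11 × 4 = 44 m/s
Δv = 21 m/s, so v(18) = 6 + (21) = 27 m/s.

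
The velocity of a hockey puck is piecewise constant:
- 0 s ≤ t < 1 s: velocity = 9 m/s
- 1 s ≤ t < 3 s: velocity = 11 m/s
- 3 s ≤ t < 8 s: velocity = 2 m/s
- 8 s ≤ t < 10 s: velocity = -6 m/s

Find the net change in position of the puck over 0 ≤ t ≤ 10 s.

29 m

Net displacement equals the area under the velocity-time graph (areas below the axis count negative).
0–1 s: 9 × 1 = 9 m
1–3 s: 11 × 2 = 22 m
3–8 s: 2 × 5 = 10 m
8–10 s: -6 × 2 = -12 m
Net displacement = 29 m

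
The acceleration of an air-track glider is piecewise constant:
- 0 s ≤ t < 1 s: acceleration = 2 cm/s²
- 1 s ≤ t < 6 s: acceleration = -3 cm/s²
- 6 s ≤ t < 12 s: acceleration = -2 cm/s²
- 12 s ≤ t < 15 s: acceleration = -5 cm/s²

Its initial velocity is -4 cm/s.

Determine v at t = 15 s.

Δv equals the area under the a-t graph; then v = v₀ + Δv.
0–1 s: 2 × 1 = 2 cm/s
1–6 s: -3 × 5 = -15 cm/s
6–12 s: -2 × 6 = -12 cm/s
12–15 s: -5 × 3 = -15 cm/s
Δv = -40 cm/s, so v(15) = -4 + (-40) = -44 cm/s.

-44 cm/s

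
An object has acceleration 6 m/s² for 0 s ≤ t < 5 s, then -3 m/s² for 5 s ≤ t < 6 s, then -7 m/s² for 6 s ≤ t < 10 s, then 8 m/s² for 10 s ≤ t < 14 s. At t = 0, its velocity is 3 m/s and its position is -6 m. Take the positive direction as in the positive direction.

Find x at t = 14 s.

251.5 m

On each constant-a segment, Δv = aΔt and Δx = v₀Δt + ½aΔt²; chain segment to segment.
0–5 s: v starts 3 m/s; Δx = 3·5 + ½·6·5² = 90 m; v ends 33 m/s.
5–6 s: v starts 33 m/s; Δx = 33·1 + ½·-3·1² = 31.5 m; v ends 30 m/s.
6–10 s: v starts 30 m/s; Δx = 30·4 + ½·-7·4² = 64 m; v ends 2 m/s.
10–14 s: v starts 2 m/s; Δx = 2·4 + ½·8·4² = 72 m; v ends 34 m/s.
x(14) = -6 + Σ Δx = 251.5 m.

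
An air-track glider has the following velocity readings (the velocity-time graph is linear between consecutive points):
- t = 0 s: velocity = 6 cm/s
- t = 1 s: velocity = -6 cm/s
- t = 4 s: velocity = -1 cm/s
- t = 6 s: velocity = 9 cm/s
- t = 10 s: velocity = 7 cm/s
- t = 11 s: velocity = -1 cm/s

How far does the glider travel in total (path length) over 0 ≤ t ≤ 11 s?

56.825 cm

Total distance travelled is ∫|v| dt — sum the magnitudes of each area piece.
0–1 s: v = 0 at t = 0.5 s; triangle areas 1.5 + 1.5 = 3 cm
1–4 s: |½(-6 + -1)(3)| = 10.5 cm
4–6 s: v = 0 at t = 4.2 s; triangle areas 0.1 + 8.1 = 8.2 cm
6–10 s: |½(9 + 7)(4)| = 32 cm
10–11 s: v = 0 at t = 10.875 s; triangle areas 3.0625 + 0.0625 = 3.125 cm
Total distance = 56.825 cm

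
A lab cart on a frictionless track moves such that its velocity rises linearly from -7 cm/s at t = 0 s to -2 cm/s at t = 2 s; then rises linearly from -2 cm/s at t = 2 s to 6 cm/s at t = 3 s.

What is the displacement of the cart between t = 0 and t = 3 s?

Displacement is the signed area under the v-t curve.
0–2 s: ½(-7 + -2)(2) = -9 cm
2–3 s: ½(-2 + 6)(1) = 2 cm
Net displacement = -7 cm

-7 cm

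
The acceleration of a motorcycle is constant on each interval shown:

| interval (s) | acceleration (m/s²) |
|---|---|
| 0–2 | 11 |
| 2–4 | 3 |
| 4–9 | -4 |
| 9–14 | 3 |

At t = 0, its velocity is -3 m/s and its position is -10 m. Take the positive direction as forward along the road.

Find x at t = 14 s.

187.5 m

On each constant-a segment, Δv = aΔt and Δx = v₀Δt + ½aΔt²; chain segment to segment.
0–2 s: v starts -3 m/s; Δx = -3·2 + ½·11·2² = 16 m; v ends 19 m/s.
2–4 s: v starts 19 m/s; Δx = 19·2 + ½·3·2² = 44 m; v ends 25 m/s.
4–9 s: v starts 25 m/s; Δx = 25·5 + ½·-4·5² = 75 m; v ends 5 m/s.
9–14 s: v starts 5 m/s; Δx = 5·5 + ½·3·5² = 62.5 m; v ends 20 m/s.
x(14) = -10 + Σ Δx = 187.5 m.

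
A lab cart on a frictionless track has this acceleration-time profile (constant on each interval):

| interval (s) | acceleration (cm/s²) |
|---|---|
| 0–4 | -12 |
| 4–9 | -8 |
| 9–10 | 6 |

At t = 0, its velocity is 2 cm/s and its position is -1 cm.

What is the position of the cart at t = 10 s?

On each constant-a segment, Δv = aΔt and Δx = v₀Δt + ½aΔt²; chain segment to segment.
0–4 s: v starts 2 cm/s; Δx = 2·4 + ½·-12·4² = -88 cm; v ends -46 cm/s.
4–9 s: v starts -46 cm/s; Δx = -46·5 + ½·-8·5² = -330 cm; v ends -86 cm/s.
9–10 s: v starts -86 cm/s; Δx = -86·1 + ½·6·1² = -83 cm; v ends -80 cm/s.
x(10) = -1 + Σ Δx = -502 cm.

-502 cm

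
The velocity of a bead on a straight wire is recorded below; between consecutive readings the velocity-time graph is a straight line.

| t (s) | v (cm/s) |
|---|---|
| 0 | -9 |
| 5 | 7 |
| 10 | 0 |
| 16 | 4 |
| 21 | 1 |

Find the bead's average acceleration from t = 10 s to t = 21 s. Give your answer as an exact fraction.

Average acceleration = Δv/Δt = (1 − 0)/(21 − 10) = 1/11 cm/s².

1/11 cm/s²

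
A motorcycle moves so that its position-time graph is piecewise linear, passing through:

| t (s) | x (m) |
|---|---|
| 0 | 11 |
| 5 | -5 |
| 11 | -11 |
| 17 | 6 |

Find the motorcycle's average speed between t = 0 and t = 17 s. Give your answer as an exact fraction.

39/17 m/s

Average speed = (total path length)/(elapsed time); on a piecewise-linear x-t graph the path length is Σ|Δx|.
0–5 s: |Δx| = |-5 − 11| = 16 m
5–11 s: |Δx| = |-11 − -5| = 6 m
11–17 s: |Δx| = |6 − -11| = 17 m
Total path = 39 m; average speed = 39/17 = 39/17 m/s.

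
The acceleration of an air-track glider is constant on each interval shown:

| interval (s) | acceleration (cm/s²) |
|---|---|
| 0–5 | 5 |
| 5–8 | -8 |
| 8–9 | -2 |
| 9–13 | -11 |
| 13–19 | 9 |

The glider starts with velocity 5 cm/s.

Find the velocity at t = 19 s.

14 cm/s

Δv equals the area under the a-t graph; then v = v₀ + Δv.
0–5 s: 5 × 5 = 25 cm/s
5–8 s: -8 × 3 = -24 cm/s
8–9 s: -2 × 1 = -2 cm/s
9–13 s: -11 × 4 = -44 cm/s
13–19 s: 9 × 6 = 54 cm/s
Δv = 9 cm/s, so v(19) = 5 + (9) = 14 cm/s.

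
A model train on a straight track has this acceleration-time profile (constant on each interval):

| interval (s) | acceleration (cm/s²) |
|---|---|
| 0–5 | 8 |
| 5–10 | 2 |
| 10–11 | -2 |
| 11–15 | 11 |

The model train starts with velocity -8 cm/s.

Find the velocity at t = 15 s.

Δv equals the area under the a-t graph; then v = v₀ + Δv.
0–5 s: 8 × 5 = 40 cm/s
5–10 s: 2 × 5 = 10 cm/s
10–11 s: -2 × 1 = -2 cm/s
11–15 s: 11 × 4 = 44 cm/s
Δv = 92 cm/s, so v(15) = -8 + (92) = 84 cm/s.

84 cm/s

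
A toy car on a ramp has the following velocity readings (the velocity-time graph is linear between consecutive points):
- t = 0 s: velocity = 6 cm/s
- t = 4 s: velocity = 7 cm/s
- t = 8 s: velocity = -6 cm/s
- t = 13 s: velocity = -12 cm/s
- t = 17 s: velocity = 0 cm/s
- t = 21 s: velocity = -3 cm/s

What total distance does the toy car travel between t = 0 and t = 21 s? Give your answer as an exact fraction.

1483/13 cm

Distance (not displacement) is the total path length: add the absolute areas under v-t.
0–4 s: |½(6 + 7)(4)| = 26 cm
4–8 s: v = 0 at t = 80/13 s; triangle areas 98/13 + 72/13 = 170/13 cm
8–13 s: |½(-6 + -12)(5)| = 45 cm
13–17 s: |½(-12 + 0)(4)| = 24 cm
17–21 s: |½(0 + -3)(4)| = 6 cm
Total distance = 1483/13 cm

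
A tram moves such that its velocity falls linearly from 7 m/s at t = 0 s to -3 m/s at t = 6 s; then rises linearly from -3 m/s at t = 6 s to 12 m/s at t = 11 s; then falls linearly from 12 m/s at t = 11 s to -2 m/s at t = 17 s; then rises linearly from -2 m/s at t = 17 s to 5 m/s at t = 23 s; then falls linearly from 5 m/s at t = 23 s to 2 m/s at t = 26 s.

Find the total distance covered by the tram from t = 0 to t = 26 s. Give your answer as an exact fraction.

Total distance travelled is ∫|v| dt — sum the magnitudes of each area piece.
0–6 s: v = 0 at t = 4.2 s; triangle areas 14.7 + 2.7 = 17.4 m
6–11 s: v = 0 at t = 7 s; triangle areas 1.5 + 24 = 25.5 m
11–17 s: v = 0 at t = 113/7 s; triangle areas 216/7 + 6/7 = 222/7 m
17–23 s: v = 0 at t = 131/7 s; triangle areas 12/7 + 75/7 = 87/7 m
23–26 s: |½(5 + 2)(3)| = 10.5 m
Total distance = 3414/35 m

3414/35 m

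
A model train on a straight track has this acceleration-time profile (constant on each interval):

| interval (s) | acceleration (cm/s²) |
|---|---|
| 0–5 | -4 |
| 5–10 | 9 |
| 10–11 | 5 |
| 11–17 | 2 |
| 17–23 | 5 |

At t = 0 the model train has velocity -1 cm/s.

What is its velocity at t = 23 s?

71 cm/s

Δv equals the area under the a-t graph; then v = v₀ + Δv.
0–5 s: -4 × 5 = -20 cm/s
5–10 s: 9 × 5 = 45 cm/s
10–11 s: 5 × 1 = 5 cm/s
11–17 s: 2 × 6 = 12 cm/s
17–23 s: 5 × 6 = 30 cm/s
Δv = 72 cm/s, so v(23) = -1 + (72) = 71 cm/s.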